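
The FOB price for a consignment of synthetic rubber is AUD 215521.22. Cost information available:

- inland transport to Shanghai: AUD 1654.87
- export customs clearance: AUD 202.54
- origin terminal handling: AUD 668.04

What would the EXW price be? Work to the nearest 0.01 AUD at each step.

EXW price: AUD 212995.77

From FOB to EXW, the seller no longer bears: inland to port, export clearance, origin terminal.
EXW price = 215521.22 − 1654.87 − 202.54 − 668.04 = 212995.77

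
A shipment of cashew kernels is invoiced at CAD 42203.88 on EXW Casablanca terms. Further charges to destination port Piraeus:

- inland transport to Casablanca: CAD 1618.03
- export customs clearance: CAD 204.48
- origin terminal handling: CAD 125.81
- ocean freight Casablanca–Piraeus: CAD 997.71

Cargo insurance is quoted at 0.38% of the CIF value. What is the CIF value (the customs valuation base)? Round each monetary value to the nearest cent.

Let C be the CIF value. C = EXW price + pre-shipment costs + freight + 0.38% × C
C − 0.38% × C = 42203.88 + 1618.03 + 204.48 + 125.81 + 997.71
0.9962 × C = 45149.91
C = 45149.91 / 0.9962 = 45322.13
Insurance premium = 0.38% × 45322.13 = 172.22

CIF value: CAD 45322.13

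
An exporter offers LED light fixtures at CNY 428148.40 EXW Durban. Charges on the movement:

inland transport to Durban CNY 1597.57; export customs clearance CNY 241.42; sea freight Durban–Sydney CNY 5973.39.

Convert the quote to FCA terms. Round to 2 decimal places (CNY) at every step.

Not relevant to the conversion: freight — on the buyer under both terms; not part of either seller's price.
From EXW to FCA, the seller additionally bears: inland to port, export clearance.
FCA price = 428148.40 + 1597.57 + 241.42 = 429987.39

FCA price: CNY 429987.39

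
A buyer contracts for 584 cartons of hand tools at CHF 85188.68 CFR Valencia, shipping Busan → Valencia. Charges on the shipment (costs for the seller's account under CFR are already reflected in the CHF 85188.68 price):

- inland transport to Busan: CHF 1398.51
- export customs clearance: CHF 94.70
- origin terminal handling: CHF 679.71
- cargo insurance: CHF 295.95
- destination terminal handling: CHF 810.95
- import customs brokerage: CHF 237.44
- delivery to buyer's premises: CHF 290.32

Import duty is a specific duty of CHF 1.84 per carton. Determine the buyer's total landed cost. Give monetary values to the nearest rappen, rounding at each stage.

Total landed cost: CHF 87897.90

CFR: the seller pays costs through ocean freight to the destination port, but not insurance.
Already in the invoice (seller's account under CFR): inland to port, export clearance, origin terminal — exclude.
CIF value = CFR price + insurance = 85188.68 + 295.95 = 85484.63
Import duty = 584 × 1.84 = 1074.56
Buyer bears: insurance 295.95 + destination terminal 810.95 + brokerage 237.44 + delivery 290.32 + duty 1074.56 = 2709.22
Landed cost = invoice 85188.68 + 2709.22 = 87897.90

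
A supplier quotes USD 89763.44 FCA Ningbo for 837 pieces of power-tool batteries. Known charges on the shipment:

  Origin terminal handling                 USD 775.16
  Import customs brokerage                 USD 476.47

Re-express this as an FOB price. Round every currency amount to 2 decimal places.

FOB price: USD 90538.60

Not relevant to the conversion: brokerage — on the buyer under both terms; not part of either seller's price.
From FCA to FOB, the seller additionally bears: origin terminal.
FOB price = 89763.44 + 775.16 = 90538.60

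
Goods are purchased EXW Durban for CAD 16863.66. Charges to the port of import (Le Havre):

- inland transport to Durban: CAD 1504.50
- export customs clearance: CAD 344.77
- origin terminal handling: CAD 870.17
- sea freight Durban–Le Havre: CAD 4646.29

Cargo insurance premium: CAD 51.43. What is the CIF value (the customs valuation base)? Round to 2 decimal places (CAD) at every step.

CIF = EXW price + pre-shipment costs + freight + insurance
CIF = 16863.66 + 1504.50 + 344.77 + 870.17 + 4646.29 + 51.43 = 24280.82

CIF value: CAD 24280.82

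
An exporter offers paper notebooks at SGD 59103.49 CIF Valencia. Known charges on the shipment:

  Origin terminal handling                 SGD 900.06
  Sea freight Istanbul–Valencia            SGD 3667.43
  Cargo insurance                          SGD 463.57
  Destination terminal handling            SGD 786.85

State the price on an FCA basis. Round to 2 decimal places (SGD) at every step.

Not relevant to the conversion: destination terminal — on the buyer under both terms; not part of either seller's price.
From CIF to FCA, the seller no longer bears: origin terminal, freight, insurance.
FCA price = 59103.49 − 900.06 − 3667.43 − 463.57 = 54072.43

FCA price: SGD 54072.43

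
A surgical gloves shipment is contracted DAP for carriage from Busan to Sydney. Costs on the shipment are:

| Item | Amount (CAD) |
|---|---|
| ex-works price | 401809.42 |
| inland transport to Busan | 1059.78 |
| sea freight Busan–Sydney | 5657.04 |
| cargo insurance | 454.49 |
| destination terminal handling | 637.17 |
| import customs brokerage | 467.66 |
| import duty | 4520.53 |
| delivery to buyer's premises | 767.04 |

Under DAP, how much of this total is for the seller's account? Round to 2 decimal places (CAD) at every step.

Seller's account: CAD 410384.94

DAP: the seller bears all costs to the named destination except import duty and clearance.
Seller's account: goods 401809.42 + inland to port 1059.78 + freight 5657.04 + insurance 454.49 + destination terminal 637.17 + delivery 767.04 = 410384.94
Buyer's account: brokerage 467.66 + duty 4520.53 = 4988.19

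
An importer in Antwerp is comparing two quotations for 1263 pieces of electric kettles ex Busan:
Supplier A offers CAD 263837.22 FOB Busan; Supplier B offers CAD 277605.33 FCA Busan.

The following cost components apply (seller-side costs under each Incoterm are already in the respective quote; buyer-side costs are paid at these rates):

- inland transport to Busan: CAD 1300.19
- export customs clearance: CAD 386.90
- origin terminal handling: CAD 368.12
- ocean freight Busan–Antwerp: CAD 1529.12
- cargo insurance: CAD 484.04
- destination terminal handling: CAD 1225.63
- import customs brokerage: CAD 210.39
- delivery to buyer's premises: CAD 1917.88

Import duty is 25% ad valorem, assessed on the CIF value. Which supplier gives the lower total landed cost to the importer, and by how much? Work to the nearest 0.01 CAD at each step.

Supplier A (FOB):
CIF value = FOB price + freight + insurance = 263837.22 + 1529.12 + 484.04 = 265850.38
Import duty = 265850.38 × 25% = 66462.60
Buyer bears (A): 1529.12 + 484.04 + 1225.63 + 210.39 + 1917.88 = 5367.06
Landed cost (A) = invoice 263837.22 + 5367.06 + duty 66462.60 = 335666.88
Supplier B (FCA):
CIF value = FCA price + origin terminal + freight + insurance = 277605.33 + 368.12 + 1529.12 + 484.04 = 279986.61
Import duty = 279986.61 × 25% = 69996.65
Buyer bears (B): 368.12 + 1529.12 + 484.04 + 1225.63 + 210.39 + 1917.88 = 5735.18
Landed cost (B) = invoice 277605.33 + 5735.18 + duty 69996.65 = 353337.16
Difference = |335666.88 − 353337.16| = 17670.28

Supplier A is cheaper by CAD 17670.28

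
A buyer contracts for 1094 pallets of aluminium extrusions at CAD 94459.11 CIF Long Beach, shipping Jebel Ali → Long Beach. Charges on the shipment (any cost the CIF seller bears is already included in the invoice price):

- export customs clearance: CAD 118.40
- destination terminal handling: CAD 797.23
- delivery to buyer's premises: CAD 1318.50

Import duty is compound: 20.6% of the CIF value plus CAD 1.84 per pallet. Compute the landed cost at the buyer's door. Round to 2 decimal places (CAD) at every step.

CIF: the seller pays costs through ocean freight and marine insurance to the destination port.
Already in the invoice (seller's account under CIF): export clearance — exclude.
The CIF price already equals the CIF value: 94459.11
Ad valorem component: 94459.11 × 20.6% = 19458.58
Specific component: 1094 × 1.84 = 2012.96
Import duty = 19458.58 + 2012.96 = 21471.54
Buyer bears: destination terminal 797.23 + delivery 1318.50 + duty 21471.54 = 23587.27
Landed cost = invoice 94459.11 + 23587.27 = 118046.38

Total landed cost: CAD 118046.38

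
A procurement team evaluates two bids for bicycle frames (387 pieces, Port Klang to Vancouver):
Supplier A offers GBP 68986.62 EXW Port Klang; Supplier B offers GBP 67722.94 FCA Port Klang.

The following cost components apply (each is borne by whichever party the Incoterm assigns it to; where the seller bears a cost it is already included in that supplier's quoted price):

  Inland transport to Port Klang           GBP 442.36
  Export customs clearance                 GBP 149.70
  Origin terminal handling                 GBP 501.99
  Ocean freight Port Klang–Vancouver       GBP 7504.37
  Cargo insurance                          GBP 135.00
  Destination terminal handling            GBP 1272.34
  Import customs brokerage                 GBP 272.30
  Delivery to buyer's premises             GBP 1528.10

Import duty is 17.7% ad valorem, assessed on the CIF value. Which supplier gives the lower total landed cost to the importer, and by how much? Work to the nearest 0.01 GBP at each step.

Supplier B is cheaper by GBP 2184.21

Supplier A (EXW):
CIF value = EXW price + inland to port + export clearance + origin terminal + freight + insurance = 68986.62 + 442.36 + 149.70 + 501.99 + 7504.37 + 135.00 = 77720.04
Import duty = 77720.04 × 17.7% = 13756.45
Buyer bears (A): 442.36 + 149.70 + 501.99 + 7504.37 + 135.00 + 1272.34 + 272.30 + 1528.10 = 11806.16
Landed cost (A) = invoice 68986.62 + 11806.16 + duty 13756.45 = 94549.23
Supplier B (FCA):
CIF value = FCA price + origin terminal + freight + insurance = 67722.94 + 501.99 + 7504.37 + 135.00 = 75864.30
Import duty = 75864.30 × 17.7% = 13427.98
Buyer bears (B): 501.99 + 7504.37 + 135.00 + 1272.34 + 272.30 + 1528.10 = 11214.10
Landed cost (B) = invoice 67722.94 + 11214.10 + duty 13427.98 = 92365.02
Difference = |94549.23 − 92365.02| = 2184.21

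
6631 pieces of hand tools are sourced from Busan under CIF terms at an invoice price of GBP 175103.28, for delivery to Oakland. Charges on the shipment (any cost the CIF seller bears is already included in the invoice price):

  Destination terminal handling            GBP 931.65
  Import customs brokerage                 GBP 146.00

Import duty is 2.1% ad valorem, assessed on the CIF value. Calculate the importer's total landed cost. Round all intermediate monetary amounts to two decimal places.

Total landed cost: GBP 179858.10

CIF: the seller pays costs through ocean freight and marine insurance to the destination port.
The CIF price already equals the CIF value: 175103.28
Import duty = 175103.28 × 2.1% = 3677.17
Buyer bears: destination terminal 931.65 + brokerage 146.00 + duty 3677.17 = 4754.82
Landed cost = invoice 175103.28 + 4754.82 = 179858.10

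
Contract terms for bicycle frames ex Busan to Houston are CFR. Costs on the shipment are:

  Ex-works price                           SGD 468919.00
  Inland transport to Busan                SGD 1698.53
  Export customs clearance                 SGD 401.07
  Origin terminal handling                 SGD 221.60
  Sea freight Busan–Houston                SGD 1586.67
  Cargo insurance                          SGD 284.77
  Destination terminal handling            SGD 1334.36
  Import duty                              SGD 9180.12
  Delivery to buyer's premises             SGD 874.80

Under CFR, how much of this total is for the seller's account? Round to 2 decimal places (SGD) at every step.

Seller's account: SGD 472826.87

CFR: the seller pays costs through ocean freight to the destination port, but not insurance.
Seller's account: goods 468919.00 + inland to port 1698.53 + export clearance 401.07 + origin terminal 221.60 + freight 1586.67 = 472826.87
Buyer's account: insurance 284.77 + destination terminal 1334.36 + duty 9180.12 + delivery 874.80 = 11674.05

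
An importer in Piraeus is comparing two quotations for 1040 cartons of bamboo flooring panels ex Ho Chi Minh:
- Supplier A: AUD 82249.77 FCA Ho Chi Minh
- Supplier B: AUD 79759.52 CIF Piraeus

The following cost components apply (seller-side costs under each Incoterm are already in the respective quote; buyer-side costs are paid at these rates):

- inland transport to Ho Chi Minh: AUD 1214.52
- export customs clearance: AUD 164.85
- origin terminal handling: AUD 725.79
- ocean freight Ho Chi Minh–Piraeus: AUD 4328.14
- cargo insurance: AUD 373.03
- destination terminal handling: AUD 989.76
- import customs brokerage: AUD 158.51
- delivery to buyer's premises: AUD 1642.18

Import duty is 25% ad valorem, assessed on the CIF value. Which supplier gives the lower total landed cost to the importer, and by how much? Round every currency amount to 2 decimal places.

Supplier B is cheaper by AUD 9896.51

Supplier A (FCA):
CIF value = FCA price + origin terminal + freight + insurance = 82249.77 + 725.79 + 4328.14 + 373.03 = 87676.73
Import duty = 87676.73 × 25% = 21919.18
Buyer bears (A): 725.79 + 4328.14 + 373.03 + 989.76 + 158.51 + 1642.18 = 8217.41
Landed cost (A) = invoice 82249.77 + 8217.41 + duty 21919.18 = 112386.36
Supplier B (CIF):
The CIF price already equals the CIF value: 79759.52
Import duty = 79759.52 × 25% = 19939.88
Buyer bears (B): 989.76 + 158.51 + 1642.18 = 2790.45
Landed cost (B) = invoice 79759.52 + 2790.45 + duty 19939.88 = 102489.85
Difference = |112386.36 − 102489.85| = 9896.51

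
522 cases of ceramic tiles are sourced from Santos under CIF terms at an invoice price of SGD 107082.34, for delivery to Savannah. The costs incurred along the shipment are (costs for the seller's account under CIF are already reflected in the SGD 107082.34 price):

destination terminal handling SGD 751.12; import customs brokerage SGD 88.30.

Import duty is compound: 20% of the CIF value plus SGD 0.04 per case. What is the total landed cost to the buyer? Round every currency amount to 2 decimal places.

CIF: the seller pays costs through ocean freight and marine insurance to the destination port.
The CIF price already equals the CIF value: 107082.34
Ad valorem component: 107082.34 × 20% = 21416.47
Specific component: 522 × 0.04 = 20.88
Import duty = 21416.47 + 20.88 = 21437.35
Buyer bears: destination terminal 751.12 + brokerage 88.30 + duty 21437.35 = 22276.77
Landed cost = invoice 107082.34 + 22276.77 = 129359.11

Total landed cost: SGD 129359.11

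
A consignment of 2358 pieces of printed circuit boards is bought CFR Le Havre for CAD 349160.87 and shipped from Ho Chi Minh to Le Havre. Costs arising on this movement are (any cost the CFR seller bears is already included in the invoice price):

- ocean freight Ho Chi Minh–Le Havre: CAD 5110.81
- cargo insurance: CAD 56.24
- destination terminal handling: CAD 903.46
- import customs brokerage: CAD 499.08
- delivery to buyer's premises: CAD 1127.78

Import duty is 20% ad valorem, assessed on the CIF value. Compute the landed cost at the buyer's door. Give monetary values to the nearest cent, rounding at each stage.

Total landed cost: CAD 421590.85

CFR: the seller pays costs through ocean freight to the destination port, but not insurance.
Already in the invoice (seller's account under CFR): freight — exclude.
CIF value = CFR price + insurance = 349160.87 + 56.24 = 349217.11
Import duty = 349217.11 × 20% = 69843.42
Buyer bears: insurance 56.24 + destination terminal 903.46 + brokerage 499.08 + delivery 1127.78 + duty 69843.42 = 72429.98
Landed cost = invoice 349160.87 + 72429.98 = 421590.85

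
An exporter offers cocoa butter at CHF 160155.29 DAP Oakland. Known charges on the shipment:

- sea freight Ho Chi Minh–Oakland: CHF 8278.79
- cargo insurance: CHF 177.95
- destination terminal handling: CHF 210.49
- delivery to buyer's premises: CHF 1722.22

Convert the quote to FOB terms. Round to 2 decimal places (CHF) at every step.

From DAP to FOB, the seller no longer bears: freight, insurance, destination terminal, delivery.
FOB price = 160155.29 − 8278.79 − 177.95 − 210.49 − 1722.22 = 149765.84

FOB price: CHF 149765.84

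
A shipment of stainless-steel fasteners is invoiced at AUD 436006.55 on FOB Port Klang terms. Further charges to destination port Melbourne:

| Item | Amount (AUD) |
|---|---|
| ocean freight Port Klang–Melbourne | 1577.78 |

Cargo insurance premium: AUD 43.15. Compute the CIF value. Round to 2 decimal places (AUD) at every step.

CIF value: AUD 437627.48

CIF = FOB price + freight + insurance
CIF = 436006.55 + 1577.78 + 43.15 = 437627.48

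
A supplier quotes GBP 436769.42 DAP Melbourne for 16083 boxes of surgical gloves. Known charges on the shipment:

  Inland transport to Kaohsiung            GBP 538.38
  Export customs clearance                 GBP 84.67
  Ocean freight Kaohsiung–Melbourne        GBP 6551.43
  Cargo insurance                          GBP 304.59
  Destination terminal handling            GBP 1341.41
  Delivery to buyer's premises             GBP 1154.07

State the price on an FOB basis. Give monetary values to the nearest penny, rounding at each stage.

Not relevant to the conversion: inland to port, export clearance — on the seller under both DAP and FOB; already in the DAP price and stays in the FOB price.
From DAP to FOB, the seller no longer bears: freight, insurance, destination terminal, delivery.
FOB price = 436769.42 − 6551.43 − 304.59 − 1341.41 − 1154.07 = 427417.92

FOB price: GBP 427417.92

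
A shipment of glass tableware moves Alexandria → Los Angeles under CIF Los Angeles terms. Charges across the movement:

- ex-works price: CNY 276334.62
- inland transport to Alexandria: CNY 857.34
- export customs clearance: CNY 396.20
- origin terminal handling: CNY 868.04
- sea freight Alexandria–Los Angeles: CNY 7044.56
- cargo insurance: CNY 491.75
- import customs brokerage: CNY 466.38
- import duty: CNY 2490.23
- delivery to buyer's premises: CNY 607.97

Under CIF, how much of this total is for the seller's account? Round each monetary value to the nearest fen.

CIF: the seller pays costs through ocean freight and marine insurance to the destination port.
Seller's account: goods 276334.62 + inland to port 857.34 + export clearance 396.20 + origin terminal 868.04 + freight 7044.56 + insurance 491.75 = 285992.51
Buyer's account: brokerage 466.38 + duty 2490.23 + delivery 607.97 = 3564.58

Seller's account: CNY 285992.51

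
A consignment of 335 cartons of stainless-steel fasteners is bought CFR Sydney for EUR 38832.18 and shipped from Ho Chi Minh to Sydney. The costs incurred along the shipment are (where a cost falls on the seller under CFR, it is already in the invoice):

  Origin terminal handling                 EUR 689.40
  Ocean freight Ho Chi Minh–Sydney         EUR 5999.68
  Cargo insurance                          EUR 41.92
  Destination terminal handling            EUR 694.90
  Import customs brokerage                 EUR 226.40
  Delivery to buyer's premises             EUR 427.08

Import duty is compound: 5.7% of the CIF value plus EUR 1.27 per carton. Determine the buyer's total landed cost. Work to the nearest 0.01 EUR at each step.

Total landed cost: EUR 42863.75

CFR: the seller pays costs through ocean freight to the destination port, but not insurance.
Already in the invoice (seller's account under CFR): origin terminal, freight — exclude.
CIF value = CFR price + insurance = 38832.18 + 41.92 = 38874.10
Ad valorem component: 38874.10 × 5.7% = 2215.82
Specific component: 335 × 1.27 = 425.45
Import duty = 2215.82 + 425.45 = 2641.27
Buyer bears: insurance 41.92 + destination terminal 694.90 + brokerage 226.40 + delivery 427.08 + duty 2641.27 = 4031.57
Landed cost = invoice 38832.18 + 4031.57 = 42863.75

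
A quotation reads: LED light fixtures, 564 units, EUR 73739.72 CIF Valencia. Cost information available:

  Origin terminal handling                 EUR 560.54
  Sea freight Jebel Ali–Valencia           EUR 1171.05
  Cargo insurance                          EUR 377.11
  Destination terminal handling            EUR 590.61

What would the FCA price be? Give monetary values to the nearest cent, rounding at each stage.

FCA price: EUR 71631.02

Not relevant to the conversion: destination terminal — on the buyer under both terms; not part of either seller's price.
From CIF to FCA, the seller no longer bears: origin terminal, freight, insurance.
FCA price = 73739.72 − 560.54 − 1171.05 − 377.11 = 71631.02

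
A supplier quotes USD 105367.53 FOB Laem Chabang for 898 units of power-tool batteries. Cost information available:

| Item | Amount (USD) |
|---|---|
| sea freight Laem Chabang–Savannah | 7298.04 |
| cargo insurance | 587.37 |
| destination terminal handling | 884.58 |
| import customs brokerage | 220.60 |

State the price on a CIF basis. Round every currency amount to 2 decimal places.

CIF price: USD 113252.94

Not relevant to the conversion: brokerage, destination terminal — on the buyer under both terms; not part of either seller's price.
From FOB to CIF, the seller additionally bears: freight, insurance.
CIF price = 105367.53 + 7298.04 + 587.37 = 113252.94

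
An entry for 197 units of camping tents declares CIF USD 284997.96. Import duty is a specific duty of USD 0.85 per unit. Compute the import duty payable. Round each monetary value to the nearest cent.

Import duty = 197 × 0.85 = 167.45

Import duty: USD 167.45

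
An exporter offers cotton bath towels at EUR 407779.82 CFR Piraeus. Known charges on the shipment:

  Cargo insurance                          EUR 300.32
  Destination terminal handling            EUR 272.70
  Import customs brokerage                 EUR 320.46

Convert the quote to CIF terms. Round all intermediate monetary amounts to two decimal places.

CIF price: EUR 408080.14

Not relevant to the conversion: destination terminal, brokerage — on the buyer under both terms; not part of either seller's price.
From CFR to CIF, the seller additionally bears: insurance.
CIF price = 407779.82 + 300.32 = 408080.14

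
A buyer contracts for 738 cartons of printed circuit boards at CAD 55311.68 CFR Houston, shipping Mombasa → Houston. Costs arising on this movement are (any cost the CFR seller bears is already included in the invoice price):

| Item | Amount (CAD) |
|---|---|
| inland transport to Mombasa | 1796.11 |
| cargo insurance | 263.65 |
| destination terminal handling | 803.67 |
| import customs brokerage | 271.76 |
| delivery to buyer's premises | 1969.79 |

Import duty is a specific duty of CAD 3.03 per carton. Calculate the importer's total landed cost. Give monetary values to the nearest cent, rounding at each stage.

Total landed cost: CAD 60856.69

CFR: the seller pays costs through ocean freight to the destination port, but not insurance.
Already in the invoice (seller's account under CFR): inland to port — exclude.
CIF value = CFR price + insurance = 55311.68 + 263.65 = 55575.33
Import duty = 738 × 3.03 = 2236.14
Buyer bears: insurance 263.65 + destination terminal 803.67 + brokerage 271.76 + delivery 1969.79 + duty 2236.14 = 5545.01
Landed cost = invoice 55311.68 + 5545.01 = 60856.69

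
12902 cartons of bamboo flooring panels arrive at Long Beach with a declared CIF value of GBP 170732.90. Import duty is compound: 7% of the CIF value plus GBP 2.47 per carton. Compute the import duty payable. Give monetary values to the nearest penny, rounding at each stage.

Import duty: GBP 43819.24

Ad valorem component: 170732.90 × 7% = 11951.30
Specific component: 12902 × 2.47 = 31867.94
Import duty = 11951.30 + 31867.94 = 43819.24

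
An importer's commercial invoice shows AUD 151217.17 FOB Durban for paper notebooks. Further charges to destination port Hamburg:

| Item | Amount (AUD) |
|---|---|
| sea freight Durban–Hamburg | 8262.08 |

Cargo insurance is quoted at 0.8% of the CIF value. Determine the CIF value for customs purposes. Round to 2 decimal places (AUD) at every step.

Let C be the CIF value. C = FOB price + freight + 0.8% × C
C − 0.8% × C = 151217.17 + 8262.08
0.992 × C = 159479.25
C = 159479.25 / 0.992 = 160765.37
Insurance premium = 0.8% × 160765.37 = 1286.12

CIF value: AUD 160765.37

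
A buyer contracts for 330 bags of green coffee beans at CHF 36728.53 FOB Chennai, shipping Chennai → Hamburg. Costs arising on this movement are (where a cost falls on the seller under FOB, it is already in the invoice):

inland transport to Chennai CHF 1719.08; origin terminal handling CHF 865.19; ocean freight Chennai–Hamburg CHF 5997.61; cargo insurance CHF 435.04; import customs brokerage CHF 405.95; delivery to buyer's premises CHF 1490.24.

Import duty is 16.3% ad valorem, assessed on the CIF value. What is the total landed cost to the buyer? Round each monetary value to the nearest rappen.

FOB: the seller bears costs until goods are on board at the origin port; the buyer bears freight, insurance and all costs thereafter.
Already in the invoice (seller's account under FOB): inland to port, origin terminal — exclude.
CIF value = FOB price + freight + insurance = 36728.53 + 5997.61 + 435.04 = 43161.18
Import duty = 43161.18 × 16.3% = 7035.27
Buyer bears: freight 5997.61 + insurance 435.04 + brokerage 405.95 + delivery 1490.24 + duty 7035.27 = 15364.11
Landed cost = invoice 36728.53 + 15364.11 = 52092.64

Total landed cost: CHF 52092.64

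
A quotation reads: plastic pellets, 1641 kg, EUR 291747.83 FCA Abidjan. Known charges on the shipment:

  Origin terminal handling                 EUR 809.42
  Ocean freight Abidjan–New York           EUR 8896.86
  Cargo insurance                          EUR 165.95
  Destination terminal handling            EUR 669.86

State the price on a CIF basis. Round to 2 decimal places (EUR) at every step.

Not relevant to the conversion: destination terminal — on the buyer under both terms; not part of either seller's price.
From FCA to CIF, the seller additionally bears: origin terminal, freight, insurance.
CIF price = 291747.83 + 809.42 + 8896.86 + 165.95 = 301620.06

CIF price: EUR 301620.06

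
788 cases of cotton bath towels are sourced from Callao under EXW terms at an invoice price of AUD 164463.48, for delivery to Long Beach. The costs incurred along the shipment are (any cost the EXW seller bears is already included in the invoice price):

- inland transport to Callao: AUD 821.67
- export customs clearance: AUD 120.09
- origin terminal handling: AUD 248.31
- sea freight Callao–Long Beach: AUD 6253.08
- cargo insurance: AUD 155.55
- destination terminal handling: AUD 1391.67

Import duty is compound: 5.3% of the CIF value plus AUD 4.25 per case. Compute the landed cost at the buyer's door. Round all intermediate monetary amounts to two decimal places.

Total landed cost: AUD 185922.15

EXW: the seller makes goods available at their premises; the buyer bears all onward costs.
CIF value = EXW price + inland to port + export clearance + origin terminal + freight + insurance = 164463.48 + 821.67 + 120.09 + 248.31 + 6253.08 + 155.55 = 172062.18
Ad valorem component: 172062.18 × 5.3% = 9119.30
Specific component: 788 × 4.25 = 3349.00
Import duty = 9119.30 + 3349.00 = 12468.30
Buyer bears: inland to port 821.67 + export clearance 120.09 + origin terminal 248.31 + freight 6253.08 + insurance 155.55 + destination terminal 1391.67 + duty 12468.30 = 21458.67
Landed cost = invoice 164463.48 + 21458.67 = 185922.15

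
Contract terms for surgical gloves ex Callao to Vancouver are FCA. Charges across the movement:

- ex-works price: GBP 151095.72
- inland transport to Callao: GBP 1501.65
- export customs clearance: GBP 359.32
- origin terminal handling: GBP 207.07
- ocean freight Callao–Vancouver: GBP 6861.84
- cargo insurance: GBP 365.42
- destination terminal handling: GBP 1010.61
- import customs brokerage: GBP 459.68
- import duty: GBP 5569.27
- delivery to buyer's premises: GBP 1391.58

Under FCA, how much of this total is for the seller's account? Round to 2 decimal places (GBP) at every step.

Seller's account: GBP 152956.69

FCA: the seller delivers export-cleared goods to the carrier; the buyer bears costs from that point.
Seller's account: goods 151095.72 + inland to port 1501.65 + export clearance 359.32 = 152956.69
Buyer's account: origin terminal 207.07 + freight 6861.84 + insurance 365.42 + destination terminal 1010.61 + brokerage 459.68 + duty 5569.27 + delivery 1391.58 = 15865.47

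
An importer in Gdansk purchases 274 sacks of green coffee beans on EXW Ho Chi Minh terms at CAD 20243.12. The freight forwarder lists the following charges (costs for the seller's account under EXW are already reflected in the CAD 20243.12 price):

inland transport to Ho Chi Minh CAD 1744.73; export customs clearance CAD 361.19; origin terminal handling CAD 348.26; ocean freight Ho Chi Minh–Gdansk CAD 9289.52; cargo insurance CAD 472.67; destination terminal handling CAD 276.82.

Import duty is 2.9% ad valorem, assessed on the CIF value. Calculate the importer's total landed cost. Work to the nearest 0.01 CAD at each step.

Total landed cost: CAD 33677.64

EXW: the seller makes goods available at their premises; the buyer bears all onward costs.
CIF value = EXW price + inland to port + export clearance + origin terminal + freight + insurance = 20243.12 + 1744.73 + 361.19 + 348.26 + 9289.52 + 472.67 = 32459.49
Import duty = 32459.49 × 2.9% = 941.33
Buyer bears: inland to port 1744.73 + export clearance 361.19 + origin terminal 348.26 + freight 9289.52 + insurance 472.67 + destination terminal 276.82 + duty 941.33 = 13434.52
Landed cost = invoice 20243.12 + 13434.52 = 33677.64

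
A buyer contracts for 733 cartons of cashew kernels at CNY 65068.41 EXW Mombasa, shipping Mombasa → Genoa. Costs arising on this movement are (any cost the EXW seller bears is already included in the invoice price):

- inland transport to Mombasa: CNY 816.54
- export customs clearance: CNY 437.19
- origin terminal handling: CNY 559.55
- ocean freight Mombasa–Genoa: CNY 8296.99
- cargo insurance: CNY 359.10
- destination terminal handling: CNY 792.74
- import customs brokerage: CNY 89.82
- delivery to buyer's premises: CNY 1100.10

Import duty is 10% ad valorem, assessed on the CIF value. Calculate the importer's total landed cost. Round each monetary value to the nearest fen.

Total landed cost: CNY 85074.22

EXW: the seller makes goods available at their premises; the buyer bears all onward costs.
CIF value = EXW price + inland to port + export clearance + origin terminal + freight + insurance = 65068.41 + 816.54 + 437.19 + 559.55 + 8296.99 + 359.10 = 75537.78
Import duty = 75537.78 × 10% = 7553.78
Buyer bears: inland to port 816.54 + export clearance 437.19 + origin terminal 559.55 + freight 8296.99 + insurance 359.10 + destination terminal 792.74 + brokerage 89.82 + delivery 1100.10 + duty 7553.78 = 20005.81
Landed cost = invoice 65068.41 + 20005.81 = 85074.22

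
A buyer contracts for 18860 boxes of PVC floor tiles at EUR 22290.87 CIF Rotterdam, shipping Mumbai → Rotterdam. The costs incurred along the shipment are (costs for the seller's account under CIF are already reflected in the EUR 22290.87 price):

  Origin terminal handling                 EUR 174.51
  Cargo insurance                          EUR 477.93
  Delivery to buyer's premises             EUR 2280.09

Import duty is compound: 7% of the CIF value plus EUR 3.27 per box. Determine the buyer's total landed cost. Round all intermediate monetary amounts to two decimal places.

Total landed cost: EUR 87803.52

CIF: the seller pays costs through ocean freight and marine insurance to the destination port.
Already in the invoice (seller's account under CIF): origin terminal, insurance — exclude.
The CIF price already equals the CIF value: 22290.87
Ad valorem component: 22290.87 × 7% = 1560.36
Specific component: 18860 × 3.27 = 61672.20
Import duty = 1560.36 + 61672.20 = 63232.56
Buyer bears: delivery 2280.09 + duty 63232.56 = 65512.65
Landed cost = invoice 22290.87 + 65512.65 = 87803.52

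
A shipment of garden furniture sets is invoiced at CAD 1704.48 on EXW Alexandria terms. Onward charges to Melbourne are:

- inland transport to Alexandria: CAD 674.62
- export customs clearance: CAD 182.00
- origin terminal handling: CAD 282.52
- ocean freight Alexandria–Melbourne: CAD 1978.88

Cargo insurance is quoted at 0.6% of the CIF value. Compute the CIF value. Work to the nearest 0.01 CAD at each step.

CIF value: CAD 4851.61

Let C be the CIF value. C = EXW price + pre-shipment costs + freight + 0.6% × C
C − 0.6% × C = 1704.48 + 674.62 + 182.00 + 282.52 + 1978.88
0.994 × C = 4822.50
C = 4822.50 / 0.994 = 4851.61
Insurance premium = 0.6% × 4851.61 = 29.11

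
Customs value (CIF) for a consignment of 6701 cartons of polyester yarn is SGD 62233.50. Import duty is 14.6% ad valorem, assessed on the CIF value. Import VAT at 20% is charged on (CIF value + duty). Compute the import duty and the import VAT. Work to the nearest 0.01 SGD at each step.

Import duty = 62233.50 × 14.6% = 9086.09
VAT base = CIF + duty = 62233.50 + 9086.09 = 71319.59
Import VAT = 71319.59 × 20% = 14263.92

Import duty: SGD 9086.09; import VAT: SGD 14263.92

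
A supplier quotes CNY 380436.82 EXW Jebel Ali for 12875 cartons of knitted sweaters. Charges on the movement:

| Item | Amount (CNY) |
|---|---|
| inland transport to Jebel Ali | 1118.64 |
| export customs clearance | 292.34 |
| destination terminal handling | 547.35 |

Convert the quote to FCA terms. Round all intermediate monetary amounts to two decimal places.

Not relevant to the conversion: destination terminal — on the buyer under both terms; not part of either seller's price.
From EXW to FCA, the seller additionally bears: inland to port, export clearance.
FCA price = 380436.82 + 1118.64 + 292.34 = 381847.80

FCA price: CNY 381847.80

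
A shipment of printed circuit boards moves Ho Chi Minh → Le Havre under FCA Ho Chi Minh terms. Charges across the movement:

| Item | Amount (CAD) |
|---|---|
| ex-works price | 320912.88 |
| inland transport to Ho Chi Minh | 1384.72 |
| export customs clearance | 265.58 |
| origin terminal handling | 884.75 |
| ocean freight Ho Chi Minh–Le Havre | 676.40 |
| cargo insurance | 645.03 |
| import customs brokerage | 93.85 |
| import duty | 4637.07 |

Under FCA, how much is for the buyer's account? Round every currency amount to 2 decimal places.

FCA: the seller delivers export-cleared goods to the carrier; the buyer bears costs from that point.
Seller's account: goods 320912.88 + inland to port 1384.72 + export clearance 265.58 = 322563.18
Buyer's account: origin terminal 884.75 + freight 676.40 + insurance 645.03 + brokerage 93.85 + duty 4637.07 = 6937.10

Buyer's account: CAD 6937.10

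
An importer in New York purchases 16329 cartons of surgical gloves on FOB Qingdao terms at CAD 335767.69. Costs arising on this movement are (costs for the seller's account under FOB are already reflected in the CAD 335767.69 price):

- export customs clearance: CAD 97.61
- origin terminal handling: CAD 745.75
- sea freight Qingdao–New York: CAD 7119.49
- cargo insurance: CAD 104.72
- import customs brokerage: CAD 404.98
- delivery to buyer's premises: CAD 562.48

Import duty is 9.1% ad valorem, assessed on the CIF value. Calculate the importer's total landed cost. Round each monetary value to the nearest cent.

Total landed cost: CAD 375171.62

FOB: the seller bears costs until goods are on board at the origin port; the buyer bears freight, insurance and all costs thereafter.
Already in the invoice (seller's account under FOB): export clearance, origin terminal — exclude.
CIF value = FOB price + freight + insurance = 335767.69 + 7119.49 + 104.72 = 342991.90
Import duty = 342991.90 × 9.1% = 31212.26
Buyer bears: freight 7119.49 + insurance 104.72 + brokerage 404.98 + delivery 562.48 + duty 31212.26 = 39403.93
Landed cost = invoice 335767.69 + 39403.93 = 375171.62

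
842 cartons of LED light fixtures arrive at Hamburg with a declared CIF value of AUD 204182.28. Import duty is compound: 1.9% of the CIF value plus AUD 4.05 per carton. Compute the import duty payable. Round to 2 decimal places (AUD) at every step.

Ad valorem component: 204182.28 × 1.9% = 3879.46
Specific component: 842 × 4.05 = 3410.10
Import duty = 3879.46 + 3410.10 = 7289.56

Import duty: AUD 7289.56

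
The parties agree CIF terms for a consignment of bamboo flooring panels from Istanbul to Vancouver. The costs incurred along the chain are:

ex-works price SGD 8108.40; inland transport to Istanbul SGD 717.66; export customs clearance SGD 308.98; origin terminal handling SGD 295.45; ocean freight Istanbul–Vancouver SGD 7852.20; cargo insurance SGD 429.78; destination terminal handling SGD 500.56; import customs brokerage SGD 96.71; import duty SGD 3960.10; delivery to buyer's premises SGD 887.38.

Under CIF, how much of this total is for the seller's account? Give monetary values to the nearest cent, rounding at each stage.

CIF: the seller pays costs through ocean freight and marine insurance to the destination port.
Seller's account: goods 8108.40 + inland to port 717.66 + export clearance 308.98 + origin terminal 295.45 + freight 7852.20 + insurance 429.78 = 17712.47
Buyer's account: destination terminal 500.56 + brokerage 96.71 + duty 3960.10 + delivery 887.38 = 5444.75

Seller's account: SGD 17712.47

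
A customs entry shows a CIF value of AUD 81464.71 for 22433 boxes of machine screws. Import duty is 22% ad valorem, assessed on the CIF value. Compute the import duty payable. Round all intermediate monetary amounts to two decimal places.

Import duty = 81464.71 × 22% = 17922.24

Import duty: AUD 17922.24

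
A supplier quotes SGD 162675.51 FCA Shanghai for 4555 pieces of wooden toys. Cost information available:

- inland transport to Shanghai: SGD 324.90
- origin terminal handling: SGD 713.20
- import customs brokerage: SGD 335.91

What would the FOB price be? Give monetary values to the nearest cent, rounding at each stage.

FOB price: SGD 163388.71

Not relevant to the conversion: inland to port — on the seller under both FCA and FOB; already in the FCA price and stays in the FOB price. brokerage — on the buyer under both terms; not part of either seller's price.
From FCA to FOB, the seller additionally bears: origin terminal.
FOB price = 162675.51 + 713.20 = 163388.71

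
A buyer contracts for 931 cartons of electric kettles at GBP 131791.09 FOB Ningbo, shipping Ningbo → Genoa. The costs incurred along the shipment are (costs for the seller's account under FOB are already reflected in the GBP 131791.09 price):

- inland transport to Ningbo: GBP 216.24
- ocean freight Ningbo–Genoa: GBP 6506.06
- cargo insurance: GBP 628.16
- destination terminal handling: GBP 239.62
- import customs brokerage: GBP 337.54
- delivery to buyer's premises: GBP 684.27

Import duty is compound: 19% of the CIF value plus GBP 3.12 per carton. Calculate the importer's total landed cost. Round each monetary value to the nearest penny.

FOB: the seller bears costs until goods are on board at the origin port; the buyer bears freight, insurance and all costs thereafter.
Already in the invoice (seller's account under FOB): inland to port — exclude.
CIF value = FOB price + freight + insurance = 131791.09 + 6506.06 + 628.16 = 138925.31
Ad valorem component: 138925.31 × 19% = 26395.81
Specific component: 931 × 3.12 = 2904.72
Import duty = 26395.81 + 2904.72 = 29300.53
Buyer bears: freight 6506.06 + insurance 628.16 + destination terminal 239.62 + brokerage 337.54 + delivery 684.27 + duty 29300.53 = 37696.18
Landed cost = invoice 131791.09 + 37696.18 = 169487.27

Total landed cost: GBP 169487.27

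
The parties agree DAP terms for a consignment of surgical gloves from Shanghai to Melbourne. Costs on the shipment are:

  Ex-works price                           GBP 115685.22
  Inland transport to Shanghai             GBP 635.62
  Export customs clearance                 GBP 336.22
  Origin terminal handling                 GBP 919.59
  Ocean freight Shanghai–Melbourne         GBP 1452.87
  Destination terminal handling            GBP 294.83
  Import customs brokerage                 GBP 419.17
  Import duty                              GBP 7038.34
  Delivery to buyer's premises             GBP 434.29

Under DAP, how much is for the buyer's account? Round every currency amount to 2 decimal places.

DAP: the seller bears all costs to the named destination except import duty and clearance.
Seller's account: goods 115685.22 + inland to port 635.62 + export clearance 336.22 + origin terminal 919.59 + freight 1452.87 + destination terminal 294.83 + delivery 434.29 = 119758.64
Buyer's account: brokerage 419.17 + duty 7038.34 = 7457.51

Buyer's account: GBP 7457.51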